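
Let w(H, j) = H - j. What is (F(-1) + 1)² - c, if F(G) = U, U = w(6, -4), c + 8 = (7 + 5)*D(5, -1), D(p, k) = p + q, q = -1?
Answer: 81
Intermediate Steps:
D(p, k) = -1 + p (D(p, k) = p - 1 = -1 + p)
c = 40 (c = -8 + (7 + 5)*(-1 + 5) = -8 + 12*4 = -8 + 48 = 40)
U = 10 (U = 6 - 1*(-4) = 6 + 4 = 10)
F(G) = 10
(F(-1) + 1)² - c = (10 + 1)² - 1*40 = 11² - 40 = 121 - 40 = 81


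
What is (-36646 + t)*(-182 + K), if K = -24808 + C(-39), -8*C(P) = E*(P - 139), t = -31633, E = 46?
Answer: 3272817307/2 ≈ 1.6364e+9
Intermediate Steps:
C(P) = 3197/4 - 23*P/4 (C(P) = -23*(P - 139)/4 = -23*(-139 + P)/4 = -(-6394 + 46*P)/8 = 3197/4 - 23*P/4)
K = -47569/2 (K = -24808 + (3197/4 - 23/4*(-39)) = -24808 + (3197/4 + 897/4) = -24808 + 2047/2 = -47569/2 ≈ -23785.)
(-36646 + t)*(-182 + K) = (-36646 - 31633)*(-182 - 47569/2) = -68279*(-47933/2) = 3272817307/2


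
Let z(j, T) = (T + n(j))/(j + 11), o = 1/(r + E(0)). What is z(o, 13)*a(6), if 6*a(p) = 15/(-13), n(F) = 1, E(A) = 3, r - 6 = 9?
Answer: -630/2587 ≈ -0.24353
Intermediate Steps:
r = 15 (r = 6 + 9 = 15)
a(p) = -5/26 (a(p) = (15/(-13))/6 = (15*(-1/13))/6 = (⅙)*(-15/13) = -5/26)
o = 1/18 (o = 1/(15 + 3) = 1/18 ≈ 0.055556)
z(j, T) = (1 + T)/(11 + j) (z(j, T) = (T + 1)/(j + 11) = (1 + T)/(11 + j))
z(o, 13)*a(6) = ((1 + 13)/(11 + 1/18))*(-5/26) = (14/(199/18))*(-5/26) = ((18/199)*14)*(-5/26) = (252/199)*(-5/26) = -630/2587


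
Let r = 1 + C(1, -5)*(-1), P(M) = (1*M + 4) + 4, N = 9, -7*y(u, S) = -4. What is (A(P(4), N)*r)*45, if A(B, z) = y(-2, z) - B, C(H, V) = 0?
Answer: -3600/7 ≈ -514.29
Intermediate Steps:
y(u, S) = 4/7 (y(u, S) = -⅐*(-4) = 4/7)
P(M) = 8 + M (P(M) = (M + 4) + 4 = (4 + M) + 4 = 8 + M)
A(B, z) = 4/7 - B
r = 1 (r = 1 + 0*(-1) = 1 + 0 = 1)
(A(P(4), N)*r)*45 = ((4/7 - (8 + 4))*1)*45 = ((4/7 - 1*12)*1)*45 = ((4/7 - 12)*1)*45 = -80/7*1*45 = -80/7*45 = -3600/7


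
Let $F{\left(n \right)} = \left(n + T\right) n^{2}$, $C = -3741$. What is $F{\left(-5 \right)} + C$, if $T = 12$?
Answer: $-3566$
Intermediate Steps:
$F{\left(n \right)} = n^{2} \left(12 + n\right)$ ($F{\left(n \right)} = \left(n + 12\right) n^{2} = \left(12 + n\right) n^{2} = n^{2} \left(12 + n\right)$)
$F{\left(-5 \right)} + C = \left(-5\right)^{2} \left(12 - 5\right) - 3741 = 25 \cdot 7 - 3741 = 175 - 3741 = -3566$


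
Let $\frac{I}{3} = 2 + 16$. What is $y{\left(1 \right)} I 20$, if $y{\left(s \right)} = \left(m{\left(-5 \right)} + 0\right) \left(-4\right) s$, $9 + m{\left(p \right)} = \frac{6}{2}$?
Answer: $25920$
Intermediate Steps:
$m{\left(p \right)} = -6$ ($m{\left(p \right)} = -9 + \frac{6}{2} = -9 + 6 \cdot \frac{1}{2} = -9 + 3 = -6$)
$y{\left(s \right)} = 24 s$ ($y{\left(s \right)} = \left(-6 + 0\right) \left(-4\right) s = \left(-6\right) \left(-4\right) s = 24 s$)
$I = 54$ ($I = 3 \left(2 + 16\right) = 3 \cdot 18 = 54$)
$y{\left(1 \right)} I 20 = 24 \cdot 1 \cdot 54 \cdot 20 = 24 \cdot 54 \cdot 20 = 1296 \cdot 20 = 25920$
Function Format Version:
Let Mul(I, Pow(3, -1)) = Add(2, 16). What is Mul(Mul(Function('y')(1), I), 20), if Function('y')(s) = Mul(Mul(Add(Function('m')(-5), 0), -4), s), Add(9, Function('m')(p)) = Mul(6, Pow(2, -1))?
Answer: 25920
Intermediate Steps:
Function('m')(p) = -6 (Function('m')(p) = Add(-9, Mul(6, Pow(2, -1))) = Add(-9, Mul(6, Rational(1, 2))) = Add(-9, 3) = -6)
Function('y')(s) = Mul(24, s) (Function('y')(s) = Mul(Mul(Add(-6, 0), -4), s) = Mul(Mul(-6, -4), s) = Mul(24, s))
I = 54 (I = Mul(3, Add(2, 16)) = Mul(3, 18) = 54)
Mul(Mul(Function('y')(1), I), 20) = Mul(Mul(Mul(24, 1), 54), 20) = Mul(Mul(24, 54), 20) = Mul(1296, 20) = 25920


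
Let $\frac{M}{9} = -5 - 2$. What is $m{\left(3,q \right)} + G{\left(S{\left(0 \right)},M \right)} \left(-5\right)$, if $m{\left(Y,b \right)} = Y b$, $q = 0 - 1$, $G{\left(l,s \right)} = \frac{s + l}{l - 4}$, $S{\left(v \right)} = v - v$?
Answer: $- \frac{327}{4} \approx -81.75$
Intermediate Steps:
$S{\left(v \right)} = 0$
$M = -63$ ($M = 9 \left(-5 - 2\right) = 9 \left(-7\right) = -63$)
$G{\left(l,s \right)} = \frac{l + s}{-4 + l}$
$q = -1$
$m{\left(3,q \right)} + G{\left(S{\left(0 \right)},M \right)} \left(-5\right) = 3 \left(-1\right) + \frac{0 - 63}{-4 + 0} \left(-5\right) = -3 + \frac{1}{-4} \left(-63\right) \left(-5\right) = -3 + \left(- \frac{1}{4}\right) \left(-63\right) \left(-5\right) = -3 + \frac{63}{4} \left(-5\right) = -3 - \frac{315}{4} = - \frac{327}{4}$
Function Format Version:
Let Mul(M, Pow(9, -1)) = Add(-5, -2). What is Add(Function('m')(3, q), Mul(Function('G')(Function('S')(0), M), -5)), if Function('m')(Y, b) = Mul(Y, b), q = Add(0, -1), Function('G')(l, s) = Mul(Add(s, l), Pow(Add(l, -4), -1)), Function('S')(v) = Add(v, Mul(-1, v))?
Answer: Rational(-327, 4) ≈ -81.750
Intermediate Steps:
Function('S')(v) = 0
M = -63 (M = Mul(9, Add(-5, -2)) = Mul(9, -7) = -63)
Function('G')(l, s) = Mul(Pow(Add(-4, l), -1), Add(l, s)) (Function('G')(l, s) = Mul(Add(l, s), Pow(Add(-4, l), -1)) = Mul(Pow(Add(-4, l), -1), Add(l, s)))
q = -1
Add(Function('m')(3, q), Mul(Function('G')(Function('S')(0), M), -5)) = Add(Mul(3, -1), Mul(Mul(Pow(Add(-4, 0), -1), Add(0, -63)), -5)) = Add(-3, Mul(Mul(Pow(-4, -1), -63), -5)) = Add(-3, Mul(Mul(Rational(-1, 4), -63), -5)) = Add(-3, Mul(Rational(63, 4), -5)) = Add(-3, Rational(-315, 4)) = Rational(-327, 4)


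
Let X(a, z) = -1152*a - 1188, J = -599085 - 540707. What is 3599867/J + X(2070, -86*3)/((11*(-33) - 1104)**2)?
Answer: -387651179257/90849400944 ≈ -4.2670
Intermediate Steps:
J = -1139792
X(a, z) = -1188 - 1152*a
3599867/J + X(2070, -86*3)/((11*(-33) - 1104)**2) = 3599867/(-1139792) + (-1188 - 1152*2070)/((11*(-33) - 1104)**2) = 3599867*(-1/1139792) + (-1188 - 2384640)/((-363 - 1104)**2) = -3599867/1139792 - 2385828/((-1467)**2) = -3599867/1139792 - 2385828/2152089 = -3599867/1139792 - 2385828*1/2152089 = -3599867/1139792 - 88364/79707 = -387651179257/90849400944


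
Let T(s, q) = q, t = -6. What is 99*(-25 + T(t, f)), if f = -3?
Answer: -2772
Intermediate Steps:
99*(-25 + T(t, f)) = 99*(-25 - 3) = 99*(-28) = -2772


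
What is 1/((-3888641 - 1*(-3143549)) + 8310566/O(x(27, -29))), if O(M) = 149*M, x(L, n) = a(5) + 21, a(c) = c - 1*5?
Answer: -3129/2323082302 ≈ -1.3469e-6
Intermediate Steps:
a(c) = -5 + c (a(c) = c - 5 = -5 + c)
x(L, n) = 21 (x(L, n) = (-5 + 5) + 21 = 0 + 21 = 21)
1/((-3888641 - 1*(-3143549)) + 8310566/O(x(27, -29))) = 1/((-3888641 - 1*(-3143549)) + 8310566/((149*21))) = 1/((-3888641 + 3143549) + 8310566/3129) = 1/(-745092 + 8310566*(1/3129)) = 1/(-745092 + 8310566/3129) = 1/(-2323082302/3129) = -3129/2323082302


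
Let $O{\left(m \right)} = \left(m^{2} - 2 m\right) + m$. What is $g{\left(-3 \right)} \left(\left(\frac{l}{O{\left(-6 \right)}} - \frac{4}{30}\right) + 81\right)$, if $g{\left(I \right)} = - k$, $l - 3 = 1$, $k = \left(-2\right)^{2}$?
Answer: $- \frac{34004}{105} \approx -323.85$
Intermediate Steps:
$k = 4$
$l = 4$ ($l = 3 + 1 = 4$)
$O{\left(m \right)} = m^{2} - m$
$g{\left(I \right)} = -4$ ($g{\left(I \right)} = \left(-1\right) 4 = -4$)
$g{\left(-3 \right)} \left(\left(\frac{l}{O{\left(-6 \right)}} - \frac{4}{30}\right) + 81\right) = - 4 \left(\left(\frac{4}{\left(-6\right) \left(-1 - 6\right)} - \frac{4}{30}\right) + 81\right) = - 4 \left(\left(\frac{4}{\left(-6\right) \left(-7\right)} - \frac{2}{15}\right) + 81\right) = - 4 \left(\left(\frac{4}{42} - \frac{2}{15}\right) + 81\right) = - 4 \left(\left(4 \cdot \frac{1}{42} - \frac{2}{15}\right) + 81\right) = - 4 \left(\left(\frac{2}{21} - \frac{2}{15}\right) + 81\right) = - 4 \left(- \frac{4}{105} + 81\right) = \left(-4\right) \frac{8501}{105} = - \frac{34004}{105}$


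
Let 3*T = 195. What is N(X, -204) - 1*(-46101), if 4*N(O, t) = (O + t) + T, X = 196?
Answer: 184461/4 ≈ 46115.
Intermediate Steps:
T = 65 (T = (1/3)*195 = 65)
N(O, t) = 65/4 + O/4 + t/4 (N(O, t) = ((O + t) + 65)/4 = (65 + O + t)/4 = 65/4 + O/4 + t/4)
N(X, -204) - 1*(-46101) = (65/4 + (1/4)*196 + (1/4)*(-204)) - 1*(-46101) = (65/4 + 49 - 51) + 46101 = 57/4 + 46101 = 184461/4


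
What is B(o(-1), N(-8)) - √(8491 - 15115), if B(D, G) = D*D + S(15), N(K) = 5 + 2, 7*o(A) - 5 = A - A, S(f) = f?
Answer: 760/49 - 12*I*√46 ≈ 15.51 - 81.388*I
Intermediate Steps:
o(A) = 5/7 (o(A) = 5/7 + (A - A)/7 = 5/7 + (⅐)*0 = 5/7 + 0 = 5/7)
N(K) = 7
B(D, G) = 15 + D² (B(D, G) = D*D + 15 = D² + 15 = 15 + D²)
B(o(-1), N(-8)) - √(8491 - 15115) = (15 + (5/7)²) - √(8491 - 15115) = (15 + 25/49) - √(-6624) = 760/49 - 12*I*√46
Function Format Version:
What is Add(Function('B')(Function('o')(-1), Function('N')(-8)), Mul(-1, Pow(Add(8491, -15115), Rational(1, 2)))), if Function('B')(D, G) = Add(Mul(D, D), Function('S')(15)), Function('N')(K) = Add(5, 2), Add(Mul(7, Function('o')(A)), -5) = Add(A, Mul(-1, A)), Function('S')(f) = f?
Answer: Add(Rational(760, 49), Mul(-12, I, Pow(46, Rational(1, 2)))) ≈ Add(15.510, Mul(-81.388, I))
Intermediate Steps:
Function('o')(A) = Rational(5, 7) (Function('o')(A) = Add(Rational(5, 7), Mul(Rational(1, 7), Add(A, Mul(-1, A)))) = Add(Rational(5, 7), Mul(Rational(1, 7), 0)) = Add(Rational(5, 7), 0) = Rational(5, 7))
Function('N')(K) = 7
Function('B')(D, G) = Add(15, Pow(D, 2)) (Function('B')(D, G) = Add(Mul(D, D), 15) = Add(Pow(D, 2), 15) = Add(15, Pow(D, 2)))
Add(Function('B')(Function('o')(-1), Function('N')(-8)), Mul(-1, Pow(Add(8491, -15115), Rational(1, 2)))) = Add(Add(15, Pow(Rational(5, 7), 2)), Mul(-1, Pow(Add(8491, -15115), Rational(1, 2)))) = Add(Add(15, Rational(25, 49)), Mul(-1, Pow(-6624, Rational(1, 2)))) = Add(Rational(760, 49), Mul(-1, Mul(12, I, Pow(46, Rational(1, 2))))) = Add(Rational(760, 49), Mul(-12, I, Pow(46, Rational(1, 2))))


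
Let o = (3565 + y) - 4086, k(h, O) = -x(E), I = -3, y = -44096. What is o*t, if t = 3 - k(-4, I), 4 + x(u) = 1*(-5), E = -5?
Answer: 267702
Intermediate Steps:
x(u) = -9 (x(u) = -4 + 1*(-5) = -4 - 5 = -9)
k(h, O) = 9 (k(h, O) = -1*(-9) = 9)
o = -44617 (o = (3565 - 44096) - 4086 = -40531 - 4086 = -44617)
t = -6 (t = 3 - 1*9 = 3 - 9 = -6)
o*t = -44617*(-6) = 267702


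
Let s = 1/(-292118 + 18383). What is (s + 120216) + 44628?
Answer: 45123572339/273735 ≈ 1.6484e+5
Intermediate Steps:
s = -1/273735 (s = 1/(-273735) = -1/273735 ≈ -3.6532e-6)
(s + 120216) + 44628 = (-1/273735 + 120216) + 44628 = 32907326759/273735 + 44628 = 45123572339/273735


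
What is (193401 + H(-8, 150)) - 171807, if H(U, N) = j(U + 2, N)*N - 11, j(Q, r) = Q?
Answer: 20683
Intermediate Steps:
H(U, N) = -11 + N*(2 + U) (H(U, N) = (U + 2)*N - 11 = (2 + U)*N - 11 = N*(2 + U) - 11 = -11 + N*(2 + U))
(193401 + H(-8, 150)) - 171807 = (193401 + (-11 + 150*(2 - 8))) - 171807 = (193401 + (-11 + 150*(-6))) - 171807 = (193401 + (-11 - 900)) - 171807 = (193401 - 911) - 171807 = 192490 - 171807 = 20683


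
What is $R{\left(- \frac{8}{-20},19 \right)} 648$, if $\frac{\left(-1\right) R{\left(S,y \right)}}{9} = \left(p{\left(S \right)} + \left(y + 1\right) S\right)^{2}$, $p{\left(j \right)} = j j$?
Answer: $- \frac{242704512}{625} \approx -3.8833 \cdot 10^{5}$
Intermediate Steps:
$p{\left(j \right)} = j^{2}$
$R{\left(S,y \right)} = - 9 \left(S^{2} + S \left(1 + y\right)\right)^{2}$ ($R{\left(S,y \right)} = - 9 \left(S^{2} + \left(y + 1\right) S\right)^{2} = - 9 \left(S^{2} + \left(1 + y\right) S\right)^{2} = - 9 \left(S^{2} + S \left(1 + y\right)\right)^{2}$)
$R{\left(- \frac{8}{-20},19 \right)} 648 = - 9 \left(- \frac{8}{-20}\right)^{2} \left(1 - \frac{8}{-20} + 19\right)^{2} \cdot 648 = - 9 \left(\left(-8\right) \left(- \frac{1}{20}\right)\right)^{2} \left(1 - - \frac{2}{5} + 19\right)^{2} \cdot 648 = - 9 \left(\frac{2}{5}\right)^{2} \left(1 + \frac{2}{5} + 19\right)^{2} \cdot 648 = \left(-9\right) \frac{4}{25} \left(\frac{102}{5}\right)^{2} \cdot 648 = \left(-9\right) \frac{4}{25} \cdot \frac{10404}{25} \cdot 648 = \left(- \frac{374544}{625}\right) 648 = - \frac{242704512}{625}$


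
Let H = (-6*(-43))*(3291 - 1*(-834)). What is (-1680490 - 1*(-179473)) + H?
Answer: -436767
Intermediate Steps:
H = 1064250 (H = 258*(3291 + 834) = 258*4125 = 1064250)
(-1680490 - 1*(-179473)) + H = (-1680490 - 1*(-179473)) + 1064250 = (-1680490 + 179473) + 1064250 = -1501017 + 1064250 = -436767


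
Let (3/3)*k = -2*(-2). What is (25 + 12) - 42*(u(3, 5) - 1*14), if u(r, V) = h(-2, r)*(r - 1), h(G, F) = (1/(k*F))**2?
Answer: 7493/12 ≈ 624.42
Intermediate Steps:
k = 4 (k = -2*(-2) = 4)
h(G, F) = 1/(16*F**2) (h(G, F) = (1/(4*F))**2 = 1/(16*F**2))
u(r, V) = (-1 + r)/(16*r**2) (u(r, V) = (1/(16*r**2))*(r - 1) = (1/(16*r**2))*(-1 + r) = (-1 + r)/(16*r**2))
(25 + 12) - 42*(u(3, 5) - 1*14) = (25 + 12) - 42*((1/16)*(-1 + 3)/3**2 - 1*14) = 37 - 42*((1/16)*(1/9)*2 - 14) = 37 - 42*(1/72 - 14) = 37 - 42*(-1007/72) = 37 + 7049/12 = 7493/12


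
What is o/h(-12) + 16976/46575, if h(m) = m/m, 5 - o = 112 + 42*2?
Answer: -8878849/46575 ≈ -190.64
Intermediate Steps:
o = -191 (o = 5 - (112 + 42*2) = 5 - (112 + 84) = 5 - 1*196 = 5 - 196 = -191)
h(m) = 1
o/h(-12) + 16976/46575 = -191/1 + 16976/46575 = -191*1 + 16976*(1/46575) = -191 + 16976/46575 = -8878849/46575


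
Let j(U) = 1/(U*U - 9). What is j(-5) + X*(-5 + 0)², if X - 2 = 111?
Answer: 45201/16 ≈ 2825.1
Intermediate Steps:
j(U) = 1/(-9 + U²) (j(U) = 1/(U² - 9) = 1/(-9 + U²))
X = 113 (X = 2 + 111 = 113)
j(-5) + X*(-5 + 0)² = 1/(-9 + (-5)²) + 113*(-5 + 0)² = 1/(-9 + 25) + 113*(-5)² = 1/16 + 113*25 = 1/16 + 2825 = 45201/16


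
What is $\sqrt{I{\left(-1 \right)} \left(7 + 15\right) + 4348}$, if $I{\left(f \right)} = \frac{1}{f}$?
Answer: $\sqrt{4326} \approx 65.772$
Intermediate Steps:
$\sqrt{I{\left(-1 \right)} \left(7 + 15\right) + 4348} = \sqrt{\frac{7 + 15}{-1} + 4348} = \sqrt{\left(-1\right) 22 + 4348} = \sqrt{-22 + 4348} = \sqrt{4326}$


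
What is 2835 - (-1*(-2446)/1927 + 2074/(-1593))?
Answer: 8702730805/3069711 ≈ 2835.0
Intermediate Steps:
2835 - (-1*(-2446)/1927 + 2074/(-1593)) = 2835 - (2446*(1/1927) + 2074*(-1/1593)) = 2835 - (2446/1927 - 2074/1593) = 2835 - 1*(-100120/3069711) = 2835 + 100120/3069711 = 8702730805/3069711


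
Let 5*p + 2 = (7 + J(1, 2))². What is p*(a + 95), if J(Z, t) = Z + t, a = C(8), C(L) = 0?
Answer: 1862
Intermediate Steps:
a = 0
p = 98/5 (p = -⅖ + (7 + (1 + 2))²/5 = -⅖ + (7 + 3)²/5 = -⅖ + (⅕)*10² = -⅖ + (⅕)*100 = -⅖ + 20 = 98/5 ≈ 19.600)
p*(a + 95) = 98*(0 + 95)/5 = (98/5)*95 = 1862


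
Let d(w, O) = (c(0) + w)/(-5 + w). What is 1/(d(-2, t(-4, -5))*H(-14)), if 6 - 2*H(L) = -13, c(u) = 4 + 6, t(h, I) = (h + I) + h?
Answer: -7/76 ≈ -0.092105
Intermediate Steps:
t(h, I) = I + 2*h (t(h, I) = (I + h) + h = I + 2*h)
c(u) = 10
H(L) = 19/2 (H(L) = 3 - ½*(-13) = 3 + 13/2 = 19/2)
d(w, O) = (10 + w)/(-5 + w)
1/(d(-2, t(-4, -5))*H(-14)) = 1/(((10 - 2)/(-5 - 2))*(19/2)) = 1/((8/(-7))*(19/2)) = 1/(-⅐*8*(19/2)) = 1/(-8/7*19/2) = 1/(-76/7) = -7/76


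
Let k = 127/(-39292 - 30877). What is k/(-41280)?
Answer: 127/2896576320 ≈ 4.3845e-8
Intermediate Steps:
k = -127/70169 (k = 127/(-70169) = 127*(-1/70169) = -127/70169 ≈ -0.0018099)
k/(-41280) = -127/70169/(-41280) = -127/70169*(-1/41280) = 127/2896576320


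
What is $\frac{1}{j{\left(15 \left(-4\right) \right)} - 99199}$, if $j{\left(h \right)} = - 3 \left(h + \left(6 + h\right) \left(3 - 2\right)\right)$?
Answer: $- \frac{1}{98857} \approx -1.0116 \cdot 10^{-5}$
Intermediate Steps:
$j{\left(h \right)} = -18 - 6 h$ ($j{\left(h \right)} = - 3 \left(h + \left(6 + h\right) 1\right) = - 3 \left(h + \left(6 + h\right)\right) = - 3 \left(6 + 2 h\right) = -18 - 6 h$)
$\frac{1}{j{\left(15 \left(-4\right) \right)} - 99199} = \frac{1}{\left(-18 - 6 \cdot 15 \left(-4\right)\right) - 99199} = \frac{1}{\left(-18 - -360\right) - 99199} = \frac{1}{\left(-18 + 360\right) - 99199} = \frac{1}{342 - 99199} = \frac{1}{-98857} = - \frac{1}{98857}$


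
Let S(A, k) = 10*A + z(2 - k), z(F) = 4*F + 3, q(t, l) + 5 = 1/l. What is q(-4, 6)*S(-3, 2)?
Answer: 261/2 ≈ 130.50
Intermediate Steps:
q(t, l) = -5 + 1/l
z(F) = 3 + 4*F
S(A, k) = 11 - 4*k + 10*A (S(A, k) = 10*A + (3 + 4*(2 - k)) = 10*A + (3 + (8 - 4*k)) = 10*A + (11 - 4*k) = 11 - 4*k + 10*A)
q(-4, 6)*S(-3, 2) = (-5 + 1/6)*(11 - 4*2 + 10*(-3)) = (-5 + ⅙)*(11 - 8 - 30) = -29/6*(-27) = 261/2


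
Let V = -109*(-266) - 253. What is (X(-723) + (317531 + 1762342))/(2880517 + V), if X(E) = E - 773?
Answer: 2078377/2909258 ≈ 0.71440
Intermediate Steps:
X(E) = -773 + E
V = 28741 (V = 28994 - 253 = 28741)
(X(-723) + (317531 + 1762342))/(2880517 + V) = ((-773 - 723) + (317531 + 1762342))/(2880517 + 28741) = (-1496 + 2079873)/2909258 = 2078377*(1/2909258) = 2078377/2909258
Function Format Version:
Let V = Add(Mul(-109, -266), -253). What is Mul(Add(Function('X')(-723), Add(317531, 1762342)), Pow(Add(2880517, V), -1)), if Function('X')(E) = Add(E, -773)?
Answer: Rational(2078377, 2909258) ≈ 0.71440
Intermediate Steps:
Function('X')(E) = Add(-773, E)
V = 28741 (V = Add(28994, -253) = 28741)
Mul(Add(Function('X')(-723), Add(317531, 1762342)), Pow(Add(2880517, V), -1)) = Mul(Add(Add(-773, -723), Add(317531, 1762342)), Pow(Add(2880517, 28741), -1)) = Mul(Add(-1496, 2079873), Pow(2909258, -1)) = Mul(2078377, Rational(1, 2909258)) = Rational(2078377, 2909258)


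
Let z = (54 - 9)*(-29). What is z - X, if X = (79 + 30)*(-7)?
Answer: -542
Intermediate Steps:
X = -763 (X = 109*(-7) = -763)
z = -1305 (z = 45*(-29) = -1305)
z - X = -1305 - 1*(-763) = -1305 + 763 = -542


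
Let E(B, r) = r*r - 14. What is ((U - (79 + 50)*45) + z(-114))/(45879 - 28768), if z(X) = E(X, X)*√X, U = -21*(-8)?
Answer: -5637/17111 + 12982*I*√114/17111 ≈ -0.32944 + 8.1006*I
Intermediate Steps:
E(B, r) = -14 + r² (E(B, r) = r² - 14 = -14 + r²)
U = 168
z(X) = √X*(-14 + X²) (z(X) = (-14 + X²)*√X = √X*(-14 + X²))
((U - (79 + 50)*45) + z(-114))/(45879 - 28768) = ((168 - (79 + 50)*45) + √(-114)*(-14 + (-114)²))/(45879 - 28768) = ((168 - 129*45) + (I*√114)*(-14 + 12996))/17111 = ((168 - 1*5805) + (I*√114)*12982)*(1/17111) = ((168 - 5805) + 12982*I*√114)*(1/17111) = (-5637 + 12982*I*√114)*(1/17111) = -5637/17111 + 12982*I*√114/17111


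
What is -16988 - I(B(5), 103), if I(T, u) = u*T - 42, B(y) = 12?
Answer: -18182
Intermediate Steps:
I(T, u) = -42 + T*u (I(T, u) = T*u - 42 = -42 + T*u)
-16988 - I(B(5), 103) = -16988 - (-42 + 12*103) = -16988 - (-42 + 1236) = -16988 - 1*1194 = -16988 - 1194 = -18182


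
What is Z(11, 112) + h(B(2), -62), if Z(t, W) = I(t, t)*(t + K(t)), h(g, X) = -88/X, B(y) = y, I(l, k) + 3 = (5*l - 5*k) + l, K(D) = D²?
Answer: 32780/31 ≈ 1057.4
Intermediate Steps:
I(l, k) = -3 - 5*k + 6*l (I(l, k) = -3 + ((5*l - 5*k) + l) = -3 + ((-5*k + 5*l) + l) = -3 + (-5*k + 6*l) = -3 - 5*k + 6*l)
Z(t, W) = (-3 + t)*(t + t²) (Z(t, W) = (-3 - 5*t + 6*t)*(t + t²) = (-3 + t)*(t + t²))
Z(11, 112) + h(B(2), -62) = 11*(1 + 11)*(-3 + 11) - 88/(-62) = 11*12*8 - 88*(-1/62) = 1056 + 44/31 = 32780/31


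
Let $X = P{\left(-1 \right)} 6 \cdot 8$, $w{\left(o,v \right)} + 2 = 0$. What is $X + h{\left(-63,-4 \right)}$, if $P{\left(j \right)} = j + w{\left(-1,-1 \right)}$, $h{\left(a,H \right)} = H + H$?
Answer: $-152$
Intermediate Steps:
$h{\left(a,H \right)} = 2 H$
$w{\left(o,v \right)} = -2$ ($w{\left(o,v \right)} = -2 + 0 = -2$)
$P{\left(j \right)} = -2 + j$ ($P{\left(j \right)} = j - 2 = -2 + j$)
$X = -144$ ($X = \left(-2 - 1\right) 6 \cdot 8 = \left(-3\right) 6 \cdot 8 = \left(-18\right) 8 = -144$)
$X + h{\left(-63,-4 \right)} = -144 + 2 \left(-4\right) = -144 - 8 = -152$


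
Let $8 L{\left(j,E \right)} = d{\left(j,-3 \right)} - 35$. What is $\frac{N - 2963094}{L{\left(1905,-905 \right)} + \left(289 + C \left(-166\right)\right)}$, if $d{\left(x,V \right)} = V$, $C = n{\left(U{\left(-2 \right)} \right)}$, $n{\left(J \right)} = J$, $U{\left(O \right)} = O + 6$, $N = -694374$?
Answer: $\frac{14629872}{1519} \approx 9631.3$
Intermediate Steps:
$U{\left(O \right)} = 6 + O$
$C = 4$ ($C = 6 - 2 = 4$)
$L{\left(j,E \right)} = - \frac{19}{4}$ ($L{\left(j,E \right)} = \frac{-3 - 35}{8} = \frac{1}{8} \left(-38\right) = - \frac{19}{4}$)
$\frac{N - 2963094}{L{\left(1905,-905 \right)} + \left(289 + C \left(-166\right)\right)} = \frac{-694374 - 2963094}{- \frac{19}{4} + \left(289 + 4 \left(-166\right)\right)} = - \frac{3657468}{- \frac{19}{4} + \left(289 - 664\right)} = - \frac{3657468}{- \frac{19}{4} - 375} = - \frac{3657468}{- \frac{1519}{4}} = \left(-3657468\right) \left(- \frac{4}{1519}\right) = \frac{14629872}{1519}$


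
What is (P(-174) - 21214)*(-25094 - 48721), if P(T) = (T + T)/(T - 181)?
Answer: 111174572586/71 ≈ 1.5658e+9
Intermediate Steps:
P(T) = 2*T/(-181 + T) (P(T) = (2*T)/(-181 + T) = 2*T/(-181 + T))
(P(-174) - 21214)*(-25094 - 48721) = (2*(-174)/(-181 - 174) - 21214)*(-25094 - 48721) = (2*(-174)/(-355) - 21214)*(-73815) = (2*(-174)*(-1/355) - 21214)*(-73815) = (348/355 - 21214)*(-73815) = -7530622/355*(-73815) = 111174572586/71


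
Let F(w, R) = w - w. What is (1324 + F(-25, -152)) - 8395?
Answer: -7071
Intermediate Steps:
F(w, R) = 0
(1324 + F(-25, -152)) - 8395 = (1324 + 0) - 8395 = 1324 - 8395 = -7071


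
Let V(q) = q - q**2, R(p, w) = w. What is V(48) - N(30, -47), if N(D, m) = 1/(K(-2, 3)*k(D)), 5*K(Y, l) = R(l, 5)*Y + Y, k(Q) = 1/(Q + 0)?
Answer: -4487/2 ≈ -2243.5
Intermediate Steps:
k(Q) = 1/Q
K(Y, l) = 6*Y/5 (K(Y, l) = (5*Y + Y)/5 = (6*Y)/5 = 6*Y/5)
N(D, m) = -5*D/12 (N(D, m) = 1/(((6/5)*(-2))/D) = 1/(-12/(5*D)) = -5*D/12)
V(48) - N(30, -47) = 48*(1 - 1*48) - (-5)*30/12 = 48*(1 - 48) - 1*(-25/2) = 48*(-47) + 25/2 = -2256 + 25/2 = -4487/2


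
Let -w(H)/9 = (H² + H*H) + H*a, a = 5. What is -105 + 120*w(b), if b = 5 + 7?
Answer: -375945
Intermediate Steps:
b = 12
w(H) = -45*H - 18*H² (w(H) = -9*((H² + H*H) + H*5) = -9*((H² + H²) + 5*H) = -9*(2*H² + 5*H) = -45*H - 18*H²)
-105 + 120*w(b) = -105 + 120*(-9*12*(5 + 2*12)) = -105 + 120*(-9*12*(5 + 24)) = -105 + 120*(-9*12*29) = -105 + 120*(-3132) = -105 - 375840 = -375945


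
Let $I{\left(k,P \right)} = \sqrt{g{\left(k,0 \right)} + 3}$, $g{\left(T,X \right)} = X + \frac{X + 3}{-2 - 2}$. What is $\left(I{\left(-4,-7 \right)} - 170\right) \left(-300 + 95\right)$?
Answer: $\frac{69085}{2} \approx 34543.0$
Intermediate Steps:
$g{\left(T,X \right)} = - \frac{3}{4} + \frac{3 X}{4}$ ($g{\left(T,X \right)} = X + \frac{3 + X}{-4} = X + \left(3 + X\right) \left(- \frac{1}{4}\right) = X - \left(\frac{3}{4} + \frac{X}{4}\right) = - \frac{3}{4} + \frac{3 X}{4}$)
$I{\left(k,P \right)} = \frac{3}{2}$ ($I{\left(k,P \right)} = \sqrt{\left(- \frac{3}{4} + \frac{3}{4} \cdot 0\right) + 3} = \sqrt{\left(- \frac{3}{4} + 0\right) + 3} = \sqrt{- \frac{3}{4} + 3} = \sqrt{\frac{9}{4}} = \frac{3}{2}$)
$\left(I{\left(-4,-7 \right)} - 170\right) \left(-300 + 95\right) = \left(\frac{3}{2} - 170\right) \left(-300 + 95\right) = \left(- \frac{337}{2}\right) \left(-205\right) = \frac{69085}{2}$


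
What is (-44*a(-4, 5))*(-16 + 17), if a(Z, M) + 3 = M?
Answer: -88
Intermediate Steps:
a(Z, M) = -3 + M
(-44*a(-4, 5))*(-16 + 17) = (-44*(-3 + 5))*(-16 + 17) = -44*2*1 = -88*1 = -88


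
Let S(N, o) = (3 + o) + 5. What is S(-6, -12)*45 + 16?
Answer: -164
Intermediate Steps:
S(N, o) = 8 + o
S(-6, -12)*45 + 16 = (8 - 12)*45 + 16 = -4*45 + 16 = -180 + 16 = -164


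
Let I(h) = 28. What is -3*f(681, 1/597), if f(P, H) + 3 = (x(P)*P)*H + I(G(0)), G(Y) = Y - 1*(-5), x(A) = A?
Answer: -478686/199 ≈ -2405.5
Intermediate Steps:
G(Y) = 5 + Y (G(Y) = Y + 5 = 5 + Y)
f(P, H) = 25 + H*P² (f(P, H) = -3 + ((P*P)*H + 28) = -3 + (P²*H + 28) = -3 + (H*P² + 28) = -3 + (28 + H*P²) = 25 + H*P²)
-3*f(681, 1/597) = -3*(25 + 681²/597) = -3*(25 + (1/597)*463761) = -3*(25 + 154587/199) = -3*159562/199 = -478686/199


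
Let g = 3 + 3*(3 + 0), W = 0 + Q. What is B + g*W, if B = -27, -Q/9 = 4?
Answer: -459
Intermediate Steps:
Q = -36 (Q = -9*4 = -36)
W = -36 (W = 0 - 36 = -36)
g = 12 (g = 3 + 3*3 = 3 + 9 = 12)
B + g*W = -27 + 12*(-36) = -27 - 432 = -459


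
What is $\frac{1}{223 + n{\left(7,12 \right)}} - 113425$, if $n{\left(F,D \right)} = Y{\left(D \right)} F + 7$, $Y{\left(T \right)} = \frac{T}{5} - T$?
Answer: $- \frac{92327945}{814} \approx -1.1343 \cdot 10^{5}$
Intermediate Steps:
$Y{\left(T \right)} = - \frac{4 T}{5}$ ($Y{\left(T \right)} = T \frac{1}{5} - T = \frac{T}{5} - T = - \frac{4 T}{5}$)
$n{\left(F,D \right)} = 7 - \frac{4 D F}{5}$ ($n{\left(F,D \right)} = - \frac{4 D}{5} F + 7 = - \frac{4 D F}{5} + 7 = 7 - \frac{4 D F}{5}$)
$\frac{1}{223 + n{\left(7,12 \right)}} - 113425 = \frac{1}{223 + \left(7 - \frac{48}{5} \cdot 7\right)} - 113425 = \frac{1}{223 + \left(7 - \frac{336}{5}\right)} - 113425 = \frac{1}{223 - \frac{301}{5}} - 113425 = \frac{1}{\frac{814}{5}} - 113425 = \frac{5}{814} - 113425 = - \frac{92327945}{814}$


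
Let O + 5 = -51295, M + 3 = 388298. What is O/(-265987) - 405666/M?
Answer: -87982348842/103281422165 ≈ -0.85187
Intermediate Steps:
M = 388295 (M = -3 + 388298 = 388295)
O = -51300 (O = -5 - 51295 = -51300)
O/(-265987) - 405666/M = -51300/(-265987) - 405666/388295 = -51300*(-1/265987) - 405666*1/388295 = 51300/265987 - 405666/388295 = -87982348842/103281422165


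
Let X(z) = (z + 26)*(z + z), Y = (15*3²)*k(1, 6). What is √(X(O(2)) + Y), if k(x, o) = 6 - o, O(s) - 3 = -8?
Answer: I*√210 ≈ 14.491*I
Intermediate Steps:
O(s) = -5 (O(s) = 3 - 8 = -5)
Y = 0 (Y = (15*3²)*(6 - 1*6) = (15*9)*(6 - 6) = 135*0 = 0)
X(z) = 2*z*(26 + z) (X(z) = (26 + z)*(2*z) = 2*z*(26 + z))
√(X(O(2)) + Y) = √(2*(-5)*(26 - 5) + 0) = √(2*(-5)*21 + 0) = √(-210 + 0) = √(-210) = I*√210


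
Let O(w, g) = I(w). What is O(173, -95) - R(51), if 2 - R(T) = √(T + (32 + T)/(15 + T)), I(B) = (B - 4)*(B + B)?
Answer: 58472 + √227634/66 ≈ 58479.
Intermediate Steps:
I(B) = 2*B*(-4 + B) (I(B) = (-4 + B)*(2*B) = 2*B*(-4 + B))
O(w, g) = 2*w*(-4 + w)
R(T) = 2 - √(T + (32 + T)/(15 + T))
O(173, -95) - R(51) = 2*173*(-4 + 173) - (2 - √((32 + 51 + 51*(15 + 51))/(15 + 51))) = 2*173*169 - (2 - √((32 + 51 + 51*66)/66)) = 58474 - (2 - √((32 + 51 + 3366)/66)) = 58474 - (2 - √((1/66)*3449)) = 58474 - (2 - √(3449/66)) = 58474 - (2 - √227634/66) = 58474 + (-2 + √227634/66) = 58472 + √227634/66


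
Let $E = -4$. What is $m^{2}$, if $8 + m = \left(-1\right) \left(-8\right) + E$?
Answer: $16$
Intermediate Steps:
$m = -4$ ($m = -8 - -4 = -8 + \left(8 - 4\right) = -8 + 4 = -4$)
$m^{2} = \left(-4\right)^{2} = 16$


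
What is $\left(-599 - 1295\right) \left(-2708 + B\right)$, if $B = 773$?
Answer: $3664890$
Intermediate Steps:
$\left(-599 - 1295\right) \left(-2708 + B\right) = \left(-599 - 1295\right) \left(-2708 + 773\right) = \left(-1894\right) \left(-1935\right) = 3664890$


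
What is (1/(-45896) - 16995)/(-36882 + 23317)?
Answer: 780002521/622579240 ≈ 1.2529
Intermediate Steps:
(1/(-45896) - 16995)/(-36882 + 23317) = (-1/45896 - 16995)/(-13565) = -780002521/45896*(-1/13565) = 780002521/622579240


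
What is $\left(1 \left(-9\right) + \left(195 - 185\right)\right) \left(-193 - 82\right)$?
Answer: $-275$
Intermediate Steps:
$\left(1 \left(-9\right) + \left(195 - 185\right)\right) \left(-193 - 82\right) = \left(-9 + 10\right) \left(-275\right) = 1 \left(-275\right) = -275$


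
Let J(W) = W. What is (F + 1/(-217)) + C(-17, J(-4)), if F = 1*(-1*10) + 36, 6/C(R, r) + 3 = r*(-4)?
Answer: 74635/2821 ≈ 26.457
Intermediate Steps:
C(R, r) = 6/(-3 - 4*r) (C(R, r) = 6/(-3 + r*(-4)) = 6/(-3 - 4*r))
F = 26 (F = 1*(-10) + 36 = -10 + 36 = 26)
(F + 1/(-217)) + C(-17, J(-4)) = (26 + 1/(-217)) - 6/(3 + 4*(-4)) = (26 - 1/217) - 6/(3 - 16) = 5641/217 - 6/(-13) = 5641/217 - 6*(-1/13) = 5641/217 + 6/13 = 74635/2821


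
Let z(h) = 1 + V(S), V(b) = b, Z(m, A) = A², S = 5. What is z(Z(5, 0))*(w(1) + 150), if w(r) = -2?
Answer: 888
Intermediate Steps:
z(h) = 6 (z(h) = 1 + 5 = 6)
z(Z(5, 0))*(w(1) + 150) = 6*(-2 + 150) = 6*148 = 888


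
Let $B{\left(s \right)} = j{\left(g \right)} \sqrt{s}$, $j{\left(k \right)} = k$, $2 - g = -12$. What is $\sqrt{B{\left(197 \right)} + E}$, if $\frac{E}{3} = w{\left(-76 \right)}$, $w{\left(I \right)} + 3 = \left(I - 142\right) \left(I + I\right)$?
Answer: $\sqrt{99399 + 14 \sqrt{197}} \approx 315.59$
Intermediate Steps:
$g = 14$ ($g = 2 - -12 = 2 + 12 = 14$)
$w{\left(I \right)} = -3 + 2 I \left(-142 + I\right)$ ($w{\left(I \right)} = -3 + \left(I - 142\right) \left(I + I\right) = -3 + \left(-142 + I\right) 2 I = -3 + 2 I \left(-142 + I\right)$)
$B{\left(s \right)} = 14 \sqrt{s}$
$E = 99399$ ($E = 3 \left(-3 - -21584 + 2 \left(-76\right)^{2}\right) = 3 \left(-3 + 21584 + 2 \cdot 5776\right) = 3 \left(-3 + 21584 + 11552\right) = 3 \cdot 33133 = 99399$)
$\sqrt{B{\left(197 \right)} + E} = \sqrt{14 \sqrt{197} + 99399} = \sqrt{99399 + 14 \sqrt{197}}$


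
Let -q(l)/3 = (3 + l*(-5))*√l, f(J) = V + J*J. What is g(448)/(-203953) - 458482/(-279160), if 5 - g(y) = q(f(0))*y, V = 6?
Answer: 46753691773/28467759740 + 36288*√6/203953 ≈ 2.0782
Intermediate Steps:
f(J) = 6 + J² (f(J) = 6 + J*J = 6 + J²)
q(l) = -3*√l*(3 - 5*l) (q(l) = -3*(3 + l*(-5))*√l = -3*(3 - 5*l)*√l = -3*√l*(3 - 5*l))
g(y) = 5 - 81*y*√6 (g(y) = 5 - √(6 + 0²)*(-9 + 15*(6 + 0²))*y = 5 - √(6 + 0)*(-9 + 15*(6 + 0))*y = 5 - √6*(-9 + 15*6)*y = 5 - √6*(-9 + 90)*y = 5 - √6*81*y = 5 - 81*√6*y = 5 - 81*y*√6)
g(448)/(-203953) - 458482/(-279160) = (5 - 81*448*√6)/(-203953) - 458482/(-279160) = (5 - 36288*√6)*(-1/203953) - 458482*(-1/279160) = (-5/203953 + 36288*√6/203953) + 229241/139580 = 46753691773/28467759740 + 36288*√6/203953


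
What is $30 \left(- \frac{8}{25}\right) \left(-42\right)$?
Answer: $\frac{2016}{5} \approx 403.2$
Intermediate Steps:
$30 \left(- \frac{8}{25}\right) \left(-42\right) = \left(- \frac{48}{5}\right) \left(-42\right) = \frac{2016}{5}$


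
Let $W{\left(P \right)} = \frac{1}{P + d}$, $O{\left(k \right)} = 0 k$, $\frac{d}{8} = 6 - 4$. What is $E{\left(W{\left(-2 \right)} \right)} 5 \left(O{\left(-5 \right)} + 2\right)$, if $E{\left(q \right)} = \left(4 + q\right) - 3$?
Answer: $\frac{75}{7} \approx 10.714$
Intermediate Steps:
$d = 16$ ($d = 8 \left(6 - 4\right) = 8 \cdot 2 = 16$)
$O{\left(k \right)} = 0$
$W{\left(P \right)} = \frac{1}{16 + P}$ ($W{\left(P \right)} = \frac{1}{P + 16} = \frac{1}{16 + P}$)
$E{\left(q \right)} = 1 + q$
$E{\left(W{\left(-2 \right)} \right)} 5 \left(O{\left(-5 \right)} + 2\right) = \left(1 + \frac{1}{16 - 2}\right) 5 \left(0 + 2\right) = \left(1 + \frac{1}{14}\right) 5 \cdot 2 = \left(1 + \frac{1}{14}\right) 10 = \frac{15}{14} \cdot 10 = \frac{75}{7}$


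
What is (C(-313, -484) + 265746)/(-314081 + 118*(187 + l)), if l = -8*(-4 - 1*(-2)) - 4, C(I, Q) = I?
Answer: -265433/290599 ≈ -0.91340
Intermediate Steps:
l = 12 (l = -8*(-4 + 2) - 4 = -8*(-2) - 4 = 16 - 4 = 12)
(C(-313, -484) + 265746)/(-314081 + 118*(187 + l)) = (-313 + 265746)/(-314081 + 118*(187 + 12)) = 265433/(-314081 + 118*199) = 265433/(-314081 + 23482) = 265433/(-290599) = 265433*(-1/290599) = -265433/290599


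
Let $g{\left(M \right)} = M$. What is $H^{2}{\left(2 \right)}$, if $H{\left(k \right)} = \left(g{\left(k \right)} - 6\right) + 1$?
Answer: $9$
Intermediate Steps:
$H{\left(k \right)} = -5 + k$ ($H{\left(k \right)} = \left(k - 6\right) + 1 = \left(-6 + k\right) + 1 = -5 + k$)
$H^{2}{\left(2 \right)} = \left(-5 + 2\right)^{2} = \left(-3\right)^{2} = 9$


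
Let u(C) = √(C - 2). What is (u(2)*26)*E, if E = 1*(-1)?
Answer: 0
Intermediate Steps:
u(C) = √(-2 + C)
E = -1
(u(2)*26)*E = (√(-2 + 2)*26)*(-1) = (√0*26)*(-1) = (0*26)*(-1) = 0*(-1) = 0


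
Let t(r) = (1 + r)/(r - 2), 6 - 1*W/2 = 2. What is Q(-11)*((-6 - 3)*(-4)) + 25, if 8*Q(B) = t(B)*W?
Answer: 685/13 ≈ 52.692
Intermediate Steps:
W = 8 (W = 12 - 2*2 = 12 - 4 = 8)
t(r) = (1 + r)/(-2 + r)
Q(B) = (1 + B)/(-2 + B) (Q(B) = (((1 + B)/(-2 + B))*8)/8 = (8*(1 + B)/(-2 + B))/8 = (1 + B)/(-2 + B))
Q(-11)*((-6 - 3)*(-4)) + 25 = ((1 - 11)/(-2 - 11))*((-6 - 3)*(-4)) + 25 = (-10/(-13))*(-9*(-4)) + 25 = -1/13*(-10)*36 + 25 = (10/13)*36 + 25 = 360/13 + 25 = 685/13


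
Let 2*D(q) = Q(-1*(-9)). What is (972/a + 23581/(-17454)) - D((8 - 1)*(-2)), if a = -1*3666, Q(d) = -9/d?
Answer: -5951671/5332197 ≈ -1.1162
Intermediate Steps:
D(q) = -½ (D(q) = (-9/((-1*(-9))))/2 = (-9/9)/2 = (-9*⅑)/2 = (½)*(-1) = -½)
a = -3666
(972/a + 23581/(-17454)) - D((8 - 1)*(-2)) = (972/(-3666) + 23581/(-17454)) - 1*(-½) = (972*(-1/3666) + 23581*(-1/17454)) + ½ = (-162/611 - 23581/17454) + ½ = -17235539/10664394 + ½ = -5951671/5332197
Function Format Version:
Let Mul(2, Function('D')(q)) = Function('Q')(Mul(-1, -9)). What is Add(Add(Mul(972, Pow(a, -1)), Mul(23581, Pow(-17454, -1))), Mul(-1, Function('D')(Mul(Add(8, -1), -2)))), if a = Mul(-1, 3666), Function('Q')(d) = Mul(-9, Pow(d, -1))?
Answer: Rational(-5951671, 5332197) ≈ -1.1162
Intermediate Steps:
Function('D')(q) = Rational(-1, 2) (Function('D')(q) = Mul(Rational(1, 2), Mul(-9, Pow(Mul(-1, -9), -1))) = Mul(Rational(1, 2), Mul(-9, Pow(9, -1))) = Mul(Rational(1, 2), Mul(-9, Rational(1, 9))) = Mul(Rational(1, 2), -1) = Rational(-1, 2))
a = -3666
Add(Add(Mul(972, Pow(a, -1)), Mul(23581, Pow(-17454, -1))), Mul(-1, Function('D')(Mul(Add(8, -1), -2)))) = Add(Add(Mul(972, Pow(-3666, -1)), Mul(23581, Pow(-17454, -1))), Mul(-1, Rational(-1, 2))) = Add(Add(Mul(972, Rational(-1, 3666)), Mul(23581, Rational(-1, 17454))), Rational(1, 2)) = Add(Add(Rational(-162, 611), Rational(-23581, 17454)), Rational(1, 2)) = Add(Rational(-17235539, 10664394), Rational(1, 2)) = Rational(-5951671, 5332197)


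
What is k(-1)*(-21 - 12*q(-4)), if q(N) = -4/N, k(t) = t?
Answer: 33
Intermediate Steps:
k(-1)*(-21 - 12*q(-4)) = -(-21 - (-48)/(-4)) = -(-21 - (-48)*(-1)/4) = -(-21 - 12*1) = -(-21 - 12) = -1*(-33) = 33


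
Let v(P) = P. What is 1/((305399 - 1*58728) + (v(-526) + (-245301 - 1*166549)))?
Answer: -1/165705 ≈ -6.0348e-6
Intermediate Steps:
1/((305399 - 1*58728) + (v(-526) + (-245301 - 1*166549))) = 1/((305399 - 1*58728) + (-526 + (-245301 - 1*166549))) = 1/((305399 - 58728) + (-526 + (-245301 - 166549))) = 1/(246671 + (-526 - 411850)) = 1/(246671 - 412376) = 1/(-165705) = -1/165705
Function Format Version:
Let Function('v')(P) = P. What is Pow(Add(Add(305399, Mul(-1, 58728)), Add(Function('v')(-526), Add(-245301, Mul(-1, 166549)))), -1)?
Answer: Rational(-1, 165705) ≈ -6.0348e-6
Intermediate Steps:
Pow(Add(Add(305399, Mul(-1, 58728)), Add(Function('v')(-526), Add(-245301, Mul(-1, 166549)))), -1) = Pow(Add(Add(305399, Mul(-1, 58728)), Add(-526, Add(-245301, Mul(-1, 166549)))), -1) = Pow(Add(Add(305399, -58728), Add(-526, Add(-245301, -166549))), -1) = Pow(Add(246671, Add(-526, -411850)), -1) = Pow(Add(246671, -412376), -1) = Pow(-165705, -1) = Rational(-1, 165705)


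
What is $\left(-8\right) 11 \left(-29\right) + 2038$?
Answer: $4590$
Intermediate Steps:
$\left(-8\right) 11 \left(-29\right) + 2038 = \left(-88\right) \left(-29\right) + 2038 = 2552 + 2038 = 4590$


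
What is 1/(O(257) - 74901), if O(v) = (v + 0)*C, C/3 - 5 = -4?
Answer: -1/74130 ≈ -1.3490e-5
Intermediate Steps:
C = 3 (C = 15 + 3*(-4) = 15 - 12 = 3)
O(v) = 3*v (O(v) = (v + 0)*3 = v*3 = 3*v)
1/(O(257) - 74901) = 1/(3*257 - 74901) = 1/(771 - 74901) = 1/(-74130) = -1/74130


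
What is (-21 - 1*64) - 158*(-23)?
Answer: 3549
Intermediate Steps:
(-21 - 1*64) - 158*(-23) = (-21 - 64) + 3634 = -85 + 3634 = 3549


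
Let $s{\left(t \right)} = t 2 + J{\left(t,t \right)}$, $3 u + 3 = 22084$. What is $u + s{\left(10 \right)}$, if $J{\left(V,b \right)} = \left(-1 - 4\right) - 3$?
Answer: $\frac{22117}{3} \approx 7372.3$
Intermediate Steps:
$u = \frac{22081}{3}$ ($u = -1 + \frac{1}{3} \cdot 22084 = -1 + \frac{22084}{3} = \frac{22081}{3} \approx 7360.3$)
$J{\left(V,b \right)} = -8$ ($J{\left(V,b \right)} = -5 - 3 = -8$)
$s{\left(t \right)} = -8 + 2 t$ ($s{\left(t \right)} = t 2 - 8 = 2 t - 8 = -8 + 2 t$)
$u + s{\left(10 \right)} = \frac{22081}{3} + \left(-8 + 2 \cdot 10\right) = \frac{22081}{3} + \left(-8 + 20\right) = \frac{22081}{3} + 12 = \frac{22117}{3}$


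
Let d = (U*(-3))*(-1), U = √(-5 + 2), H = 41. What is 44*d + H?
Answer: 41 + 132*I*√3 ≈ 41.0 + 228.63*I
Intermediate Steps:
U = I*√3 (U = √(-3) = I*√3 ≈ 1.732*I)
d = 3*I*√3 (d = ((I*√3)*(-3))*(-1) = -3*I*√3*(-1) = 3*I*√3 ≈ 5.1962*I)
44*d + H = 44*(3*I*√3) + 41 = 132*I*√3 + 41 = 41 + 132*I*√3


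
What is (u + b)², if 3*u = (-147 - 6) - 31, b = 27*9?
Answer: 297025/9 ≈ 33003.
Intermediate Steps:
b = 243
u = -184/3 (u = ((-147 - 6) - 31)/3 = (-153 - 31)/3 = (⅓)*(-184) = -184/3 ≈ -61.333)
(u + b)² = (-184/3 + 243)² = (545/3)² = 297025/9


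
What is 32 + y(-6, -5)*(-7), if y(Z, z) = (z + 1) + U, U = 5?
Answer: 25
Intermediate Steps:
y(Z, z) = 6 + z (y(Z, z) = (z + 1) + 5 = (1 + z) + 5 = 6 + z)
32 + y(-6, -5)*(-7) = 32 + (6 - 5)*(-7) = 32 + 1*(-7) = 32 - 7 = 25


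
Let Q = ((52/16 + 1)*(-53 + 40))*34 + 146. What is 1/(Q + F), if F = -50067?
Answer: -2/103599 ≈ -1.9305e-5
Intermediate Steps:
Q = -3465/2 (Q = ((52*(1/16) + 1)*(-13))*34 + 146 = ((13/4 + 1)*(-13))*34 + 146 = ((17/4)*(-13))*34 + 146 = -221/4*34 + 146 = -3757/2 + 146 = -3465/2 ≈ -1732.5)
1/(Q + F) = 1/(-3465/2 - 50067) = 1/(-103599/2) = -2/103599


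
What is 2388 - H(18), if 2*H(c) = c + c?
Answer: 2370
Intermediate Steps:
H(c) = c (H(c) = (c + c)/2 = (2*c)/2 = c)
2388 - H(18) = 2388 - 1*18 = 2388 - 18 = 2370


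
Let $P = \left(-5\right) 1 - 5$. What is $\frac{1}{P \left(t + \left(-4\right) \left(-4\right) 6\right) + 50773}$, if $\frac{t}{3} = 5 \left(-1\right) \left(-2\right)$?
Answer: $\frac{1}{49513} \approx 2.0197 \cdot 10^{-5}$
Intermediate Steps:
$P = -10$ ($P = -5 - 5 = -10$)
$t = 30$ ($t = 3 \cdot 5 \left(-1\right) \left(-2\right) = 3 \left(\left(-5\right) \left(-2\right)\right) = 3 \cdot 10 = 30$)
$\frac{1}{P \left(t + \left(-4\right) \left(-4\right) 6\right) + 50773} = \frac{1}{- 10 \left(30 + \left(-4\right) \left(-4\right) 6\right) + 50773} = \frac{1}{- 10 \left(30 + 16 \cdot 6\right) + 50773} = \frac{1}{- 10 \left(30 + 96\right) + 50773} = \frac{1}{\left(-10\right) 126 + 50773} = \frac{1}{-1260 + 50773} = \frac{1}{49513}$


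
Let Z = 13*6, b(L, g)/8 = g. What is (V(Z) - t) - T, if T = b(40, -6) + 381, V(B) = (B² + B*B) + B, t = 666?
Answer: 11247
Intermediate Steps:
b(L, g) = 8*g
Z = 78
V(B) = B + 2*B² (V(B) = (B² + B²) + B = 2*B² + B = B + 2*B²)
T = 333 (T = 8*(-6) + 381 = -48 + 381 = 333)
(V(Z) - t) - T = (78*(1 + 2*78) - 1*666) - 1*333 = (78*(1 + 156) - 666) - 333 = (78*157 - 666) - 333 = (12246 - 666) - 333 = 11580 - 333 = 11247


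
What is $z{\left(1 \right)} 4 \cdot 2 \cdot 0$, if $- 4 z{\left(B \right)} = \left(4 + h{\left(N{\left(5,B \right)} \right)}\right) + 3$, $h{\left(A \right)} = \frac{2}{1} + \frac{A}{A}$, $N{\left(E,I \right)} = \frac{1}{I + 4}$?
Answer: $0$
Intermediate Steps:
$N{\left(E,I \right)} = \frac{1}{4 + I}$
$h{\left(A \right)} = 3$ ($h{\left(A \right)} = 2 \cdot 1 + 1 = 2 + 1 = 3$)
$z{\left(B \right)} = - \frac{5}{2}$ ($z{\left(B \right)} = - \frac{\left(4 + 3\right) + 3}{4} = - \frac{7 + 3}{4} = \left(- \frac{1}{4}\right) 10 = - \frac{5}{2}$)
$z{\left(1 \right)} 4 \cdot 2 \cdot 0 = - \frac{5 \cdot 4 \cdot 2 \cdot 0}{2} = - \frac{5 \cdot 8 \cdot 0}{2} = \left(- \frac{5}{2}\right) 0 = 0$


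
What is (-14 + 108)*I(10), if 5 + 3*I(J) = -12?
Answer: -1598/3 ≈ -532.67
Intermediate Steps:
I(J) = -17/3 (I(J) = -5/3 + (1/3)*(-12) = -5/3 - 4 = -17/3)
(-14 + 108)*I(10) = (-14 + 108)*(-17/3) = 94*(-17/3) = -1598/3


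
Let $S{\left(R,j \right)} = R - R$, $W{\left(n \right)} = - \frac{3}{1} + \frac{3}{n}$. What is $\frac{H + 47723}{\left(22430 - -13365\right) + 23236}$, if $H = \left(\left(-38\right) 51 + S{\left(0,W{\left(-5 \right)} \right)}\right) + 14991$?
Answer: $\frac{60776}{59031} \approx 1.0296$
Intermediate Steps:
$W{\left(n \right)} = -3 + \frac{3}{n}$ ($W{\left(n \right)} = \left(-3\right) 1 + \frac{3}{n} = -3 + \frac{3}{n}$)
$S{\left(R,j \right)} = 0$
$H = 13053$ ($H = \left(\left(-38\right) 51 + 0\right) + 14991 = \left(-1938 + 0\right) + 14991 = -1938 + 14991 = 13053$)
$\frac{H + 47723}{\left(22430 - -13365\right) + 23236} = \frac{13053 + 47723}{\left(22430 - -13365\right) + 23236} = \frac{60776}{\left(22430 + 13365\right) + 23236} = \frac{60776}{35795 + 23236} = \frac{60776}{59031}$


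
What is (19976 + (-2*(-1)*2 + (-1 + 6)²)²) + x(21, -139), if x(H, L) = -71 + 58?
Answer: 20804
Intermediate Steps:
x(H, L) = -13
(19976 + (-2*(-1)*2 + (-1 + 6)²)²) + x(21, -139) = (19976 + (-2*(-1)*2 + (-1 + 6)²)²) - 13 = (19976 + (2*2 + 5²)²) - 13 = (19976 + (4 + 25)²) - 13 = (19976 + 29²) - 13 = (19976 + 841) - 13 = 20817 - 13 = 20804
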